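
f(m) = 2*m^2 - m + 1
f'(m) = 4*m - 1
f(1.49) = 3.95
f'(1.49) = 4.96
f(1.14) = 2.46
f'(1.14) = 3.56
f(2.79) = 13.78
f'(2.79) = 10.16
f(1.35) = 3.30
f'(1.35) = 4.40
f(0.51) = 1.01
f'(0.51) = 1.04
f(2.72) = 13.08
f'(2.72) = 9.88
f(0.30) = 0.88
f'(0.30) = 0.20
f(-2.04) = 11.36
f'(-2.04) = -9.16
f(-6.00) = 79.00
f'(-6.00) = -25.00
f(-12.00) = 301.00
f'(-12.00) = -49.00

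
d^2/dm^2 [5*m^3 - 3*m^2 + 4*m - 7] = 30*m - 6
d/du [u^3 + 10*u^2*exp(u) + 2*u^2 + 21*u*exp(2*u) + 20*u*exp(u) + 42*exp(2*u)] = 10*u^2*exp(u) + 3*u^2 + 42*u*exp(2*u) + 40*u*exp(u) + 4*u + 105*exp(2*u) + 20*exp(u)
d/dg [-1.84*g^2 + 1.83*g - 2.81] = 1.83 - 3.68*g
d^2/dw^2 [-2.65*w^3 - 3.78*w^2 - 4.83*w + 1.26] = -15.9*w - 7.56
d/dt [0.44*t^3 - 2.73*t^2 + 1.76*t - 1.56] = 1.32*t^2 - 5.46*t + 1.76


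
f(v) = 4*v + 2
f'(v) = 4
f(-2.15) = -6.60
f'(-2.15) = 4.00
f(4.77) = 21.08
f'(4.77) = 4.00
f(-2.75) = -9.00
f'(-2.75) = 4.00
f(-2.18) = -6.72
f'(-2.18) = 4.00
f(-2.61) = -8.44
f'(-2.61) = 4.00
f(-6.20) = -22.80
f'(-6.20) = 4.00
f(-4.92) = -17.68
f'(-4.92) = 4.00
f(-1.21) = -2.84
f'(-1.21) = 4.00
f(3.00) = 14.00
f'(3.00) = 4.00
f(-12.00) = -46.00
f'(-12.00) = 4.00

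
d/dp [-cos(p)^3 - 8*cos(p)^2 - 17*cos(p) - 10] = (3*cos(p)^2 + 16*cos(p) + 17)*sin(p)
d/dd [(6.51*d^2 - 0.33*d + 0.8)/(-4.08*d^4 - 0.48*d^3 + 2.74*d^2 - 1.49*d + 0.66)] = (53.1216*d^5 - 0.9144*d^4 + 12.7392*d^3 - 7.6437*d^2 + 4.2092*d + 0.9742)/(16.6464*d^8 + 3.9168*d^7 - 22.128*d^6 + 9.528*d^5 + 3.5524*d^4 - 8.7988*d^3 + 5.8369*d^2 - 1.9668*d + 0.4356)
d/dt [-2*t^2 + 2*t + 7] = 2 - 4*t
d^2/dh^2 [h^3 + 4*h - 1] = 6*h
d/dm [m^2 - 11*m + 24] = 2*m - 11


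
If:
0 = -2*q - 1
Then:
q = -1/2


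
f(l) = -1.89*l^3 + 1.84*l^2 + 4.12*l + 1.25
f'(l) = -5.67*l^2 + 3.68*l + 4.12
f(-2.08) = 17.65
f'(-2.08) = -28.07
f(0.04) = 1.42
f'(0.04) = 4.26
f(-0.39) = 0.04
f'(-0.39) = 1.82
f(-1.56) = 6.48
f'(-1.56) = -15.42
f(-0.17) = 0.61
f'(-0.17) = 3.33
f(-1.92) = 13.50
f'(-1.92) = -23.85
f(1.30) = 5.56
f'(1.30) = -0.68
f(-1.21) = 2.31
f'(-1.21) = -8.63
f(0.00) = 1.25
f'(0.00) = 4.12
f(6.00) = -316.03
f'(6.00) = -177.92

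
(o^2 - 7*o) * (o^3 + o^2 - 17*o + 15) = o^5 - 6*o^4 - 24*o^3 + 134*o^2 - 105*o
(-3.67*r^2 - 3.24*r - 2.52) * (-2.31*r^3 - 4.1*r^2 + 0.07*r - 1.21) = 8.4777*r^5 + 22.5314*r^4 + 18.8483*r^3 + 14.5459*r^2 + 3.744*r + 3.0492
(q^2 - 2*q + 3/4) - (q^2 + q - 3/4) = 3/2 - 3*q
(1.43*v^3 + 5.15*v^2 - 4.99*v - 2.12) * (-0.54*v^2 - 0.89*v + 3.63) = -0.7722*v^5 - 4.0537*v^4 + 3.302*v^3 + 24.2804*v^2 - 16.2269*v - 7.6956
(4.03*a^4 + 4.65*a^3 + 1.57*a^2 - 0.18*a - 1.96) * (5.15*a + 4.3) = 20.7545*a^5 + 41.2765*a^4 + 28.0805*a^3 + 5.824*a^2 - 10.868*a - 8.428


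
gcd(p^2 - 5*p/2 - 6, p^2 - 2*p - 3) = 1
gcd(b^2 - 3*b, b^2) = b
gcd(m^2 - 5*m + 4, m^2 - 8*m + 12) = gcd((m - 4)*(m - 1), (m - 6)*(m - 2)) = 1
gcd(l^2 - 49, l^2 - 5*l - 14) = l - 7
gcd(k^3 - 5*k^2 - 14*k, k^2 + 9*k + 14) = k + 2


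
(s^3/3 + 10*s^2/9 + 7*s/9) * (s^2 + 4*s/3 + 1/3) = s^5/3 + 14*s^4/9 + 64*s^3/27 + 38*s^2/27 + 7*s/27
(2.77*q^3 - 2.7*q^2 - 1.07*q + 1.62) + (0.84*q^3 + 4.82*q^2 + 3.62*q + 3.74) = 3.61*q^3 + 2.12*q^2 + 2.55*q + 5.36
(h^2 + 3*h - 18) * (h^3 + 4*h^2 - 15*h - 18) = h^5 + 7*h^4 - 21*h^3 - 135*h^2 + 216*h + 324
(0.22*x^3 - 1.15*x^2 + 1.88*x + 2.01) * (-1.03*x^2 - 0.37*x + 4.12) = -0.2266*x^5 + 1.1031*x^4 - 0.6045*x^3 - 7.5039*x^2 + 7.0019*x + 8.2812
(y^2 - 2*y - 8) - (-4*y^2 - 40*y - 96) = 5*y^2 + 38*y + 88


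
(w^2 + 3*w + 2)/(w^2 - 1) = (w + 2)/(w - 1)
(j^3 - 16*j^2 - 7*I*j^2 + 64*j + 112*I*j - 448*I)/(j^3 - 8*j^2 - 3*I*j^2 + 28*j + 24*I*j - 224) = (j - 8)/(j + 4*I)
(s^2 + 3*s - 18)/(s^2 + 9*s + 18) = (s - 3)/(s + 3)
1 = 1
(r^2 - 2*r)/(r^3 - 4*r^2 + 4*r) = 1/(r - 2)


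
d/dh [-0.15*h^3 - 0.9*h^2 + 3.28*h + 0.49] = -0.45*h^2 - 1.8*h + 3.28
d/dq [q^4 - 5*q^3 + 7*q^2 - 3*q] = 4*q^3 - 15*q^2 + 14*q - 3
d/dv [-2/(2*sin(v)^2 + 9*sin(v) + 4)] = 2*(4*sin(v) + 9)*cos(v)/(2*sin(v)^2 + 9*sin(v) + 4)^2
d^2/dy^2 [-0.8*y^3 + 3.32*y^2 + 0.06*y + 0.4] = 6.64 - 4.8*y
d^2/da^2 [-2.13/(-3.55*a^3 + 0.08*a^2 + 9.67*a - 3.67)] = ((0.3408 - 45.369*a)*(3.55*a^3 - 0.08*a^2 - 9.67*a + 3.67) + 2.13*(-21.3*a^2 + 0.32*a + 19.34)*(-10.65*a^2 + 0.16*a + 9.67))/(3.55*a^3 - 0.08*a^2 - 9.67*a + 3.67)^3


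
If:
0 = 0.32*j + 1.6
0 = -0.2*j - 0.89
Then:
No Solution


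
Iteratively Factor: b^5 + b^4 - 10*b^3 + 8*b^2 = (b - 2)*(b^4 + 3*b^3 - 4*b^2) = b*(b - 2)*(b^3 + 3*b^2 - 4*b) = b^2*(b - 2)*(b^2 + 3*b - 4) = b^2*(b - 2)*(b - 1)*(b + 4)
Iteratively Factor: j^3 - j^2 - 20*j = (j)*(j^2 - j - 20) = j*(j + 4)*(j - 5)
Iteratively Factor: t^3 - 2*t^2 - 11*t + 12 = (t - 4)*(t^2 + 2*t - 3) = (t - 4)*(t - 1)*(t + 3)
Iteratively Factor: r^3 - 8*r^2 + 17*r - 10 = (r - 1)*(r^2 - 7*r + 10) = (r - 2)*(r - 1)*(r - 5)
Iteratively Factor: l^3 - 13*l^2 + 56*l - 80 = (l - 4)*(l^2 - 9*l + 20) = (l - 5)*(l - 4)*(l - 4)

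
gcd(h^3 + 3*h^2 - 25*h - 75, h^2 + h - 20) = h + 5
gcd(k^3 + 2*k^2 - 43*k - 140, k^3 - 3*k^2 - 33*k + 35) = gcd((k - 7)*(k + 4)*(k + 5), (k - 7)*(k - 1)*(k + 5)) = k^2 - 2*k - 35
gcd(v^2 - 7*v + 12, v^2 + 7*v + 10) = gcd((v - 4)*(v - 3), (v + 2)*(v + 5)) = 1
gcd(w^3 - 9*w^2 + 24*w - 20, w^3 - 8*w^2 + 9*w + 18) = 1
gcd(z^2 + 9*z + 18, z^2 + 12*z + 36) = z + 6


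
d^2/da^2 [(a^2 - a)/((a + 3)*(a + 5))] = 6*(-3*a^3 - 15*a^2 + 15*a + 115)/(a^6 + 24*a^5 + 237*a^4 + 1232*a^3 + 3555*a^2 + 5400*a + 3375)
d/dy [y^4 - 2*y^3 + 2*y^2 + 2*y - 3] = 4*y^3 - 6*y^2 + 4*y + 2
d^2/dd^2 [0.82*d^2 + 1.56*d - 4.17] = 1.64000000000000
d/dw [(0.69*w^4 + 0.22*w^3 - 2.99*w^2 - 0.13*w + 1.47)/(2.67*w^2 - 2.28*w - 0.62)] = (3.6846*w^5 - 4.1322*w^4 - 2.7144*w^3 + 6.7551*w^2 - 4.1422*w + 3.4322)/(7.1289*w^4 - 12.1752*w^3 + 1.8876*w^2 + 2.8272*w + 0.3844)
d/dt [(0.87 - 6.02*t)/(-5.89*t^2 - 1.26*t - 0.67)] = (-35.4578*t^2 + 10.2486*t + 5.1296)/(34.6921*t^4 + 14.8428*t^3 + 9.4802*t^2 + 1.6884*t + 0.4489)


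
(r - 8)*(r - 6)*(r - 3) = r^3 - 17*r^2 + 90*r - 144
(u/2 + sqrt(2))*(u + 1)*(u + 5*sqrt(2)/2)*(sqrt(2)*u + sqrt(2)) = sqrt(2)*u^4/2 + sqrt(2)*u^3 + 9*u^3/2 + 11*sqrt(2)*u^2/2 + 9*u^2 + 9*u/2 + 10*sqrt(2)*u + 5*sqrt(2)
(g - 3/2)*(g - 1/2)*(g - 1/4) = g^3 - 9*g^2/4 + 5*g/4 - 3/16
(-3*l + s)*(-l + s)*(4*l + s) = 12*l^3 - 13*l^2*s + s^3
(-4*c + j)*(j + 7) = -4*c*j - 28*c + j^2 + 7*j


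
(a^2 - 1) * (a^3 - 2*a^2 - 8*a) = a^5 - 2*a^4 - 9*a^3 + 2*a^2 + 8*a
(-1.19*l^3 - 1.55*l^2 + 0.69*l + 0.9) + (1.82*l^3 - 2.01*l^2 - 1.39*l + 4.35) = 0.63*l^3 - 3.56*l^2 - 0.7*l + 5.25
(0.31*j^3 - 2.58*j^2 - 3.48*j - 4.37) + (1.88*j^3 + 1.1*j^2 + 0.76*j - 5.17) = 2.19*j^3 - 1.48*j^2 - 2.72*j - 9.54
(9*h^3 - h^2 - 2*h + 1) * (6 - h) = -9*h^4 + 55*h^3 - 4*h^2 - 13*h + 6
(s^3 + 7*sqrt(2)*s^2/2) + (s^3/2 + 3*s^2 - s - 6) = 3*s^3/2 + 3*s^2 + 7*sqrt(2)*s^2/2 - s - 6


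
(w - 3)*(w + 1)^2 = w^3 - w^2 - 5*w - 3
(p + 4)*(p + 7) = p^2 + 11*p + 28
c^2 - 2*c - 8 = (c - 4)*(c + 2)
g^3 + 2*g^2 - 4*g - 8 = (g - 2)*(g + 2)^2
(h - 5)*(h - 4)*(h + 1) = h^3 - 8*h^2 + 11*h + 20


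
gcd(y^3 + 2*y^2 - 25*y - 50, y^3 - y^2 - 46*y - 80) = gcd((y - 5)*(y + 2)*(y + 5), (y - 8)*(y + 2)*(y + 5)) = y^2 + 7*y + 10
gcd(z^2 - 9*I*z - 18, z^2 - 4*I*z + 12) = z - 6*I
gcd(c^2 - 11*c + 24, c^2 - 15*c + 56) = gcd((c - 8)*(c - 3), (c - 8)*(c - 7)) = c - 8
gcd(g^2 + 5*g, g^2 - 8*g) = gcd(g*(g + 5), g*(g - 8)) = g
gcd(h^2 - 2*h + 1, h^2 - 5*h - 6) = 1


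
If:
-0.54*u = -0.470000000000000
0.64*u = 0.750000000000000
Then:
No Solution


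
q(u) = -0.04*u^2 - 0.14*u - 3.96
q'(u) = -0.08*u - 0.14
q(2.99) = -4.74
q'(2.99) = -0.38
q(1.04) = -4.15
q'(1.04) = -0.22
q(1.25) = -4.20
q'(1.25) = -0.24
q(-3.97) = -4.03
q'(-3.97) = 0.18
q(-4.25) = -4.09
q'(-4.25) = 0.20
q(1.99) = -4.40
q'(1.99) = -0.30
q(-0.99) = -3.86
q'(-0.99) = -0.06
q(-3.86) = -4.02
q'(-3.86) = 0.17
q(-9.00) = -5.94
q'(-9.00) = 0.58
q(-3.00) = -3.90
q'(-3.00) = 0.10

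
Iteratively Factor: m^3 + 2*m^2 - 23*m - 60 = (m + 4)*(m^2 - 2*m - 15) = (m - 5)*(m + 4)*(m + 3)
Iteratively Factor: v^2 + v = (v)*(v + 1)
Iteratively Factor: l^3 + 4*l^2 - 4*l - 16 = (l - 2)*(l^2 + 6*l + 8) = (l - 2)*(l + 2)*(l + 4)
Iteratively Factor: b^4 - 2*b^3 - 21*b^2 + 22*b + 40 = (b + 4)*(b^3 - 6*b^2 + 3*b + 10) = (b + 1)*(b + 4)*(b^2 - 7*b + 10) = (b - 5)*(b + 1)*(b + 4)*(b - 2)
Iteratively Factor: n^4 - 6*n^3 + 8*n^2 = (n)*(n^3 - 6*n^2 + 8*n) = n*(n - 2)*(n^2 - 4*n) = n*(n - 4)*(n - 2)*(n)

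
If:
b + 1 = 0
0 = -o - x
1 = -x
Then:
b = -1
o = 1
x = -1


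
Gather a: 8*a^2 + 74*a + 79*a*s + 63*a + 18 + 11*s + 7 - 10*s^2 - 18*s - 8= 8*a^2 + a*(79*s + 137) - 10*s^2 - 7*s + 17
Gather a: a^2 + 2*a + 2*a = a^2 + 4*a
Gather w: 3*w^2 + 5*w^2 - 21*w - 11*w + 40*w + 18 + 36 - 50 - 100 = 8*w^2 + 8*w - 96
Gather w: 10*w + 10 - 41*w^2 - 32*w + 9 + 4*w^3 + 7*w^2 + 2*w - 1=4*w^3 - 34*w^2 - 20*w + 18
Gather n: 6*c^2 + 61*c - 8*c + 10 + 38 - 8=6*c^2 + 53*c + 40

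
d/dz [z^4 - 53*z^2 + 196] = 4*z^3 - 106*z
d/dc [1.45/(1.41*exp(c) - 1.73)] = -2.0445*exp(c)/(1.41*exp(c) - 1.73)^2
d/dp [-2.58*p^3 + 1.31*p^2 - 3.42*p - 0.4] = -7.74*p^2 + 2.62*p - 3.42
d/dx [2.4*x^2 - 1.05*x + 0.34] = 4.8*x - 1.05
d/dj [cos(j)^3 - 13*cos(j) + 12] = (13 - 3*cos(j)^2)*sin(j)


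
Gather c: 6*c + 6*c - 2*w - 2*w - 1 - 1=12*c - 4*w - 2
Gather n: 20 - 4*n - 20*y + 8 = -4*n - 20*y + 28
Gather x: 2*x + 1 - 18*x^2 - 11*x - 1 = -18*x^2 - 9*x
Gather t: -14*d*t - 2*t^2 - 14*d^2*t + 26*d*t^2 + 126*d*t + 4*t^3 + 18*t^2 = 4*t^3 + t^2*(26*d + 16) + t*(-14*d^2 + 112*d)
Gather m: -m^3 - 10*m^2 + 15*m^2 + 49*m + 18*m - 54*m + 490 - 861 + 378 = -m^3 + 5*m^2 + 13*m + 7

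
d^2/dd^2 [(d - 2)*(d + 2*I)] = 2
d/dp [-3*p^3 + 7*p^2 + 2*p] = -9*p^2 + 14*p + 2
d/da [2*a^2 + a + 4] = 4*a + 1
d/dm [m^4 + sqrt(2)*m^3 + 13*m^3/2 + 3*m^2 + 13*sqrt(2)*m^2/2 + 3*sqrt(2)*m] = 4*m^3 + 3*sqrt(2)*m^2 + 39*m^2/2 + 6*m + 13*sqrt(2)*m + 3*sqrt(2)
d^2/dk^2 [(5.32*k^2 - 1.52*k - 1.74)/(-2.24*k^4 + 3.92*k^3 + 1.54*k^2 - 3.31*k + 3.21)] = (-160.161792*k^8 + 371.80416*k^7 - 239.138816*k^6 + 123.658752000001*k^5 - 1131.993408*k^4 + 1367.871568*k^3 - 32.290272*k^2 - 229.669272*k - 56.411124)/(11.239424*k^12 - 59.006976*k^11 + 80.080896*k^10 + 70.723072*k^9 - 277.761792*k^8 + 225.307488*k^7 + 108.32444*k^6 - 364.36386*k^5 + 245.690214*k^4 + 13.264399*k^3 - 153.112185*k^2 + 102.319713*k - 33.076161)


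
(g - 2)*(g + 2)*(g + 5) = g^3 + 5*g^2 - 4*g - 20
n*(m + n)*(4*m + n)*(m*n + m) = 4*m^3*n^2 + 4*m^3*n + 5*m^2*n^3 + 5*m^2*n^2 + m*n^4 + m*n^3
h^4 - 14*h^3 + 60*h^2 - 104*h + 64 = (h - 8)*(h - 2)^3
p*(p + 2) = p^2 + 2*p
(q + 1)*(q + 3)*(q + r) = q^3 + q^2*r + 4*q^2 + 4*q*r + 3*q + 3*r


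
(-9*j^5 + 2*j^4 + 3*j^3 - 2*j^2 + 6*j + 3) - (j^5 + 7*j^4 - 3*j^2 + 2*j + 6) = -10*j^5 - 5*j^4 + 3*j^3 + j^2 + 4*j - 3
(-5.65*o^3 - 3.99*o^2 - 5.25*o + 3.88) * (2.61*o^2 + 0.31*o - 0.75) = -14.7465*o^5 - 12.1654*o^4 - 10.7019*o^3 + 11.4918*o^2 + 5.1403*o - 2.91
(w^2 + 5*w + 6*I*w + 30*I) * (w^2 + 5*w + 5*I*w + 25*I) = w^4 + 10*w^3 + 11*I*w^3 - 5*w^2 + 110*I*w^2 - 300*w + 275*I*w - 750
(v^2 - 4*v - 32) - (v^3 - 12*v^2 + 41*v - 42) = -v^3 + 13*v^2 - 45*v + 10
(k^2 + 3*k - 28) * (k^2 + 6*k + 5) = k^4 + 9*k^3 - 5*k^2 - 153*k - 140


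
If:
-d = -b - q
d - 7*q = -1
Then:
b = 6*q - 1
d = 7*q - 1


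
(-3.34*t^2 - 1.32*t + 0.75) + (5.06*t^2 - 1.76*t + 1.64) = 1.72*t^2 - 3.08*t + 2.39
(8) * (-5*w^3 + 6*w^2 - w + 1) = -40*w^3 + 48*w^2 - 8*w + 8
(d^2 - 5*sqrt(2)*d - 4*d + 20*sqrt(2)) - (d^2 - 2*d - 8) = -5*sqrt(2)*d - 2*d + 8 + 20*sqrt(2)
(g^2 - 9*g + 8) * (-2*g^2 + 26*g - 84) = -2*g^4 + 44*g^3 - 334*g^2 + 964*g - 672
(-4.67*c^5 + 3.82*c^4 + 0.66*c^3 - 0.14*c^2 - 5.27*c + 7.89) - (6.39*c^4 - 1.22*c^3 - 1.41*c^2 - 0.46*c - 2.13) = -4.67*c^5 - 2.57*c^4 + 1.88*c^3 + 1.27*c^2 - 4.81*c + 10.02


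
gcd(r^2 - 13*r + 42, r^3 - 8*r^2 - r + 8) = 1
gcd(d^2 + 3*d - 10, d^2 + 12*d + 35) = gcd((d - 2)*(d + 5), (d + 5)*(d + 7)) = d + 5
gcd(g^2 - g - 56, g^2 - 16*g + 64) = g - 8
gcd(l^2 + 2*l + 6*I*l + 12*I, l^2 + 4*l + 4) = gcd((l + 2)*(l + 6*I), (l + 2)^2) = l + 2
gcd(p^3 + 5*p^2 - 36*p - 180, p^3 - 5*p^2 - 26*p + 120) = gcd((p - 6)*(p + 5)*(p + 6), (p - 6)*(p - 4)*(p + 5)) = p^2 - p - 30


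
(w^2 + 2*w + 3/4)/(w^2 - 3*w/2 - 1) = (w + 3/2)/(w - 2)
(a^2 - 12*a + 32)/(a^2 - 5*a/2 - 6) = 2*(a - 8)/(2*a + 3)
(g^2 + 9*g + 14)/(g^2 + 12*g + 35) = (g + 2)/(g + 5)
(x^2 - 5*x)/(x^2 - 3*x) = (x - 5)/(x - 3)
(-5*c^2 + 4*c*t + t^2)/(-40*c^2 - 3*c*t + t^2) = (-c + t)/(-8*c + t)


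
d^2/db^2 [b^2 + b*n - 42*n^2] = 2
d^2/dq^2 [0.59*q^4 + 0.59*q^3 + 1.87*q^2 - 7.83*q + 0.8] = 7.08*q^2 + 3.54*q + 3.74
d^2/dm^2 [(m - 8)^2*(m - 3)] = 6*m - 38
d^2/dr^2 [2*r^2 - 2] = 4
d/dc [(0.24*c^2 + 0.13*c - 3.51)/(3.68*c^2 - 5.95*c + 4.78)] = (-1.9064*c^2 + 28.128*c - 20.2631)/(13.5424*c^4 - 43.792*c^3 + 70.5833*c^2 - 56.882*c + 22.8484)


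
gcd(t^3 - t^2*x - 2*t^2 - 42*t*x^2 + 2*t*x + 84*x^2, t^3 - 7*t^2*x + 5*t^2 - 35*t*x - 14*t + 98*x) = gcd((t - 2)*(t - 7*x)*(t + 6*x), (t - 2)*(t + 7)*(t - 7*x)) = -t^2 + 7*t*x + 2*t - 14*x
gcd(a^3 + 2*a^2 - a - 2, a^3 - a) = a^2 - 1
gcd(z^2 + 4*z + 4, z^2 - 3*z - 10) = z + 2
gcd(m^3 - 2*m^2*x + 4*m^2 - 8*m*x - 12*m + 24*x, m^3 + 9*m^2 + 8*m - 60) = m^2 + 4*m - 12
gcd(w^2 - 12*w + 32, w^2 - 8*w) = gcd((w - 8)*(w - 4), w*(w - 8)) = w - 8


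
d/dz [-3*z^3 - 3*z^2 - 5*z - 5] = -9*z^2 - 6*z - 5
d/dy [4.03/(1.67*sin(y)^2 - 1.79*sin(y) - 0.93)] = (7.2137 - 13.4602*sin(y))*cos(y)/(-1.67*sin(y)^2 + 1.79*sin(y) + 0.93)^2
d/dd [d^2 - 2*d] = 2*d - 2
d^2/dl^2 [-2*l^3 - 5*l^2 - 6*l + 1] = -12*l - 10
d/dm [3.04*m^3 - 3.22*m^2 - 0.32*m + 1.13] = 9.12*m^2 - 6.44*m - 0.32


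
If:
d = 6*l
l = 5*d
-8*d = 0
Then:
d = 0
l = 0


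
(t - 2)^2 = t^2 - 4*t + 4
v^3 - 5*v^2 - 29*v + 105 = (v - 7)*(v - 3)*(v + 5)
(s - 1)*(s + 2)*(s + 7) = s^3 + 8*s^2 + 5*s - 14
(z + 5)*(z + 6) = z^2 + 11*z + 30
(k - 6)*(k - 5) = k^2 - 11*k + 30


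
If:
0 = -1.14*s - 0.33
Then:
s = -0.29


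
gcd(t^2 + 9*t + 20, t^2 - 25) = t + 5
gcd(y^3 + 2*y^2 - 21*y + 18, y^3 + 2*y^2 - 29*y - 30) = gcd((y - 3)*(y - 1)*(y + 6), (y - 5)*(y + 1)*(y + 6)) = y + 6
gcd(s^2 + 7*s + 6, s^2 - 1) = s + 1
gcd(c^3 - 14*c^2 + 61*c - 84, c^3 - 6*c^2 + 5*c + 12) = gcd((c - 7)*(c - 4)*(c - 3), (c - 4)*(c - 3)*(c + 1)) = c^2 - 7*c + 12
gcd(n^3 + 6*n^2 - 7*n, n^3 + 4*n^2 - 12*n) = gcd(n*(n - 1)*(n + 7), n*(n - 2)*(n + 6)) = n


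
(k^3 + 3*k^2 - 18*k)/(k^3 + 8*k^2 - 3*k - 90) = k/(k + 5)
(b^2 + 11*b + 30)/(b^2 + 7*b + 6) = (b + 5)/(b + 1)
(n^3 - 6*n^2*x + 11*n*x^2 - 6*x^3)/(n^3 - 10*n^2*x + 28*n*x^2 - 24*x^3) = (n^2 - 4*n*x + 3*x^2)/(n^2 - 8*n*x + 12*x^2)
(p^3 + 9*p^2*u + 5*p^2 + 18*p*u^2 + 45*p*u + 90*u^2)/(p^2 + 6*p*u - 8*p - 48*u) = (p^2 + 3*p*u + 5*p + 15*u)/(p - 8)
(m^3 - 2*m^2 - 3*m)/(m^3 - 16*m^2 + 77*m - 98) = m*(m^2 - 2*m - 3)/(m^3 - 16*m^2 + 77*m - 98)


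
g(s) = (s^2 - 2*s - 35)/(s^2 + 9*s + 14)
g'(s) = (-2*s - 9)*(s^2 - 2*s - 35)/(s^2 + 9*s + 14)^2 + (2*s - 2)/(s^2 + 9*s + 14)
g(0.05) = -2.43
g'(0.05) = 1.40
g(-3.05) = 4.73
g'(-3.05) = 5.26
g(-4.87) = 0.25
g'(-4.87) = 1.89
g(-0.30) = -3.01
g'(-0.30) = 1.99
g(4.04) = -0.40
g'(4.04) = 0.19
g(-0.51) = -3.49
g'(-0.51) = 2.57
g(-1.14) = -6.23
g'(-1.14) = 7.46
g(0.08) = -2.39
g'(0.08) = 1.36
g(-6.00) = -3.25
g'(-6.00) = 5.94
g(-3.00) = 5.00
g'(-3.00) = 5.75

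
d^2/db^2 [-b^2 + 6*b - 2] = -2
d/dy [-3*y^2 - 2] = -6*y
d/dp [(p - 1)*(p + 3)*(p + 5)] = 3*p^2 + 14*p + 7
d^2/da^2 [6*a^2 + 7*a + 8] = 12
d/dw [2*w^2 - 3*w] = 4*w - 3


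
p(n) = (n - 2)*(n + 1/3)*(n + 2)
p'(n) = (n - 2)*(n + 1/3) + (n - 2)*(n + 2) + (n + 1/3)*(n + 2)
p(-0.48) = 0.55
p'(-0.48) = -3.63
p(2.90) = 14.26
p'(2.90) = 23.16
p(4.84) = 100.50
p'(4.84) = 69.50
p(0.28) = -2.41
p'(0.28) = -3.58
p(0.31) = -2.51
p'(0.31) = -3.51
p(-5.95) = -176.38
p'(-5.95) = 98.24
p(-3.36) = -22.06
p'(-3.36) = 27.63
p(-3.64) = -30.59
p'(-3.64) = 33.32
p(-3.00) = -13.33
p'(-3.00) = 21.00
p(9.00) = 718.67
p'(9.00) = 245.00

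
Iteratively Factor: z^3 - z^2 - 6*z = (z)*(z^2 - z - 6) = z*(z - 3)*(z + 2)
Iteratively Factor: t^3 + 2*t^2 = (t)*(t^2 + 2*t) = t*(t + 2)*(t)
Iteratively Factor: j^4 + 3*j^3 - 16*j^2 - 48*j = (j - 4)*(j^3 + 7*j^2 + 12*j) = (j - 4)*(j + 4)*(j^2 + 3*j) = (j - 4)*(j + 3)*(j + 4)*(j)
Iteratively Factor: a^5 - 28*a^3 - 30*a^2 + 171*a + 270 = (a + 3)*(a^4 - 3*a^3 - 19*a^2 + 27*a + 90) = (a + 2)*(a + 3)*(a^3 - 5*a^2 - 9*a + 45) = (a - 5)*(a + 2)*(a + 3)*(a^2 - 9) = (a - 5)*(a + 2)*(a + 3)^2*(a - 3)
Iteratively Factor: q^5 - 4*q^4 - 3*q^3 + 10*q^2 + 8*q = (q + 1)*(q^4 - 5*q^3 + 2*q^2 + 8*q) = (q - 4)*(q + 1)*(q^3 - q^2 - 2*q) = q*(q - 4)*(q + 1)*(q^2 - q - 2) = q*(q - 4)*(q - 2)*(q + 1)*(q + 1)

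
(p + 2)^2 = p^2 + 4*p + 4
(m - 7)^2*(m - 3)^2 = m^4 - 20*m^3 + 142*m^2 - 420*m + 441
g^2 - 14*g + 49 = (g - 7)^2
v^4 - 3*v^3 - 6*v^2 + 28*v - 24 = (v - 2)^3*(v + 3)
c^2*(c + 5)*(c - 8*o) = c^4 - 8*c^3*o + 5*c^3 - 40*c^2*o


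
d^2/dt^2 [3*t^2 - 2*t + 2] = 6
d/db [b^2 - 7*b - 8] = 2*b - 7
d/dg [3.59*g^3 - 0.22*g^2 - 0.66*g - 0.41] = 10.77*g^2 - 0.44*g - 0.66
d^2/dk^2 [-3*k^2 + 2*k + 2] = -6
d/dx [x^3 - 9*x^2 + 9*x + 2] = 3*x^2 - 18*x + 9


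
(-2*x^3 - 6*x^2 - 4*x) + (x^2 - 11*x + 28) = -2*x^3 - 5*x^2 - 15*x + 28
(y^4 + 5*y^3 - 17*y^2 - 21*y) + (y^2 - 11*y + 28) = y^4 + 5*y^3 - 16*y^2 - 32*y + 28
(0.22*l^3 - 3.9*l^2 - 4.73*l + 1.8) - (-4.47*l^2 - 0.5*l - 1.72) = 0.22*l^3 + 0.57*l^2 - 4.23*l + 3.52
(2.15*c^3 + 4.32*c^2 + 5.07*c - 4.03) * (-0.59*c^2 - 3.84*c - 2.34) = -1.2685*c^5 - 10.8048*c^4 - 24.6111*c^3 - 27.1999*c^2 + 3.6114*c + 9.4302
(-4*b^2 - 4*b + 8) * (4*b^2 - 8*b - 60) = -16*b^4 + 16*b^3 + 304*b^2 + 176*b - 480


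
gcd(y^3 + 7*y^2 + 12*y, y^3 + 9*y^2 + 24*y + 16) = y + 4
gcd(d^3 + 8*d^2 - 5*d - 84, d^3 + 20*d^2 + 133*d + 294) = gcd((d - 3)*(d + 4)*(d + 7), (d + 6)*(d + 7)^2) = d + 7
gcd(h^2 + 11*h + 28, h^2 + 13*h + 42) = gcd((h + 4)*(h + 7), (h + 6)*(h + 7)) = h + 7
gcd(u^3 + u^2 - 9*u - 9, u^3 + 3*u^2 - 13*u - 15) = u^2 - 2*u - 3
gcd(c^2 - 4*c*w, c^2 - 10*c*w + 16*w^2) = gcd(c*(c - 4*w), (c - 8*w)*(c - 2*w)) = 1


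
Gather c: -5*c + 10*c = 5*c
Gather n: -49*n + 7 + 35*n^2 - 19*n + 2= 35*n^2 - 68*n + 9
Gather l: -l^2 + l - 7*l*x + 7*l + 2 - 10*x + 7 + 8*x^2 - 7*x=-l^2 + l*(8 - 7*x) + 8*x^2 - 17*x + 9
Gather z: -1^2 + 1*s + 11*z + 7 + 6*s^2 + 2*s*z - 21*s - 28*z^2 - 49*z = 6*s^2 - 20*s - 28*z^2 + z*(2*s - 38) + 6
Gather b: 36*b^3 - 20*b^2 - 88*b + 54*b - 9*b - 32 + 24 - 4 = 36*b^3 - 20*b^2 - 43*b - 12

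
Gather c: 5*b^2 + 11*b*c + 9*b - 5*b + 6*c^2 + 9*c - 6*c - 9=5*b^2 + 4*b + 6*c^2 + c*(11*b + 3) - 9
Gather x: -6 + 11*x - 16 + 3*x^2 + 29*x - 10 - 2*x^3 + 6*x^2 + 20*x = -2*x^3 + 9*x^2 + 60*x - 32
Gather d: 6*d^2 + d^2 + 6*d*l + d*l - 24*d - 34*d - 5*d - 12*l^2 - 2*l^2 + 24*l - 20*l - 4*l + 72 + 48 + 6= 7*d^2 + d*(7*l - 63) - 14*l^2 + 126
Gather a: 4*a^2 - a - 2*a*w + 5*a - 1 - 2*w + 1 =4*a^2 + a*(4 - 2*w) - 2*w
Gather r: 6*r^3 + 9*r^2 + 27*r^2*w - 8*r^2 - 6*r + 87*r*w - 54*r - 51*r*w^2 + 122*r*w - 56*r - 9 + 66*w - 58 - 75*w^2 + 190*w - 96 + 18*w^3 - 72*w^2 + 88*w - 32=6*r^3 + r^2*(27*w + 1) + r*(-51*w^2 + 209*w - 116) + 18*w^3 - 147*w^2 + 344*w - 195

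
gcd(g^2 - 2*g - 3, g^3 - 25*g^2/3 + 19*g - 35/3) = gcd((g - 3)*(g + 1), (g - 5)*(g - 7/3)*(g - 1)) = 1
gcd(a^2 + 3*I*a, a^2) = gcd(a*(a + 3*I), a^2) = a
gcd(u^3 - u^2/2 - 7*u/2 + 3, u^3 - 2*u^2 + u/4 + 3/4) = u^2 - 5*u/2 + 3/2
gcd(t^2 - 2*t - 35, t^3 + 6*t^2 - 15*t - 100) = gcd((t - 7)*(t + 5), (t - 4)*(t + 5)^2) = t + 5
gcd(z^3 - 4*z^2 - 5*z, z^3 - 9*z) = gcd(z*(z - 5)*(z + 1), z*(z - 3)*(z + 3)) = z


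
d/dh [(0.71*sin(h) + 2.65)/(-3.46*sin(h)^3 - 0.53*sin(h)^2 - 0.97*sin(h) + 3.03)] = (4.9132*sin(h)^3 + 27.8833*sin(h)^2 + 2.809*sin(h) + 4.7218)*cos(h)/(11.9716*sin(h)^6 + 3.6676*sin(h)^5 + 6.9933*sin(h)^4 - 19.9394*sin(h)^3 - 2.2709*sin(h)^2 - 5.8782*sin(h) + 9.1809)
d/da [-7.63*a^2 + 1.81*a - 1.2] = 1.81 - 15.26*a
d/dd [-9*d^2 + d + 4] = 1 - 18*d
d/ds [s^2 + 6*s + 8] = 2*s + 6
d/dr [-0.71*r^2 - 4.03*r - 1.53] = -1.42*r - 4.03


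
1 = 1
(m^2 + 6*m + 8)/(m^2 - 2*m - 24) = (m + 2)/(m - 6)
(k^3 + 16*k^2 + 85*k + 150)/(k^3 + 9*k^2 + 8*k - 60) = (k + 5)/(k - 2)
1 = 1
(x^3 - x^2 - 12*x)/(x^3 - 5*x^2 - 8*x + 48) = x/(x - 4)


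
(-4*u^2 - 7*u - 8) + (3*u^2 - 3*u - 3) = -u^2 - 10*u - 11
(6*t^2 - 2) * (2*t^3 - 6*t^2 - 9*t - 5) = 12*t^5 - 36*t^4 - 58*t^3 - 18*t^2 + 18*t + 10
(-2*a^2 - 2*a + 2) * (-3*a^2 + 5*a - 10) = 6*a^4 - 4*a^3 + 4*a^2 + 30*a - 20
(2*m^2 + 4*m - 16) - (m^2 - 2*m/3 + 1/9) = m^2 + 14*m/3 - 145/9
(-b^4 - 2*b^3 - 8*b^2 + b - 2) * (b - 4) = -b^5 + 2*b^4 + 33*b^2 - 6*b + 8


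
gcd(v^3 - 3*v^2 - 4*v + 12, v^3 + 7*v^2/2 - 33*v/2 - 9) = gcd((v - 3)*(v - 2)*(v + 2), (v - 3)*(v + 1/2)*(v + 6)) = v - 3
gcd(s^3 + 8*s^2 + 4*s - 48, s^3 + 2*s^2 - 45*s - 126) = s + 6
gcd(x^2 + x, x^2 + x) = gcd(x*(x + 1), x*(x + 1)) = x^2 + x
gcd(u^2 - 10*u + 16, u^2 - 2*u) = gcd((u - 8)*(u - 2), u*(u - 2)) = u - 2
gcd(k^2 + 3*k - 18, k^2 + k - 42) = 1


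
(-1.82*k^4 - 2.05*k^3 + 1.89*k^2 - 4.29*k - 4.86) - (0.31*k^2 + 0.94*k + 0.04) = -1.82*k^4 - 2.05*k^3 + 1.58*k^2 - 5.23*k - 4.9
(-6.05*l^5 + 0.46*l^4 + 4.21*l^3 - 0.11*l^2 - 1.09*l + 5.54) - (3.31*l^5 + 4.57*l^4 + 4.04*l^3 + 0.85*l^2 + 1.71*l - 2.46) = -9.36*l^5 - 4.11*l^4 + 0.17*l^3 - 0.96*l^2 - 2.8*l + 8.0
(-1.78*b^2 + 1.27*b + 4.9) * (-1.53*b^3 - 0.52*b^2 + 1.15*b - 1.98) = 2.7234*b^5 - 1.0175*b^4 - 10.2044*b^3 + 2.4369*b^2 + 3.1204*b - 9.702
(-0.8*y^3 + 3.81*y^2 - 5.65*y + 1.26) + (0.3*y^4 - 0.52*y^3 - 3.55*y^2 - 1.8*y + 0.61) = 0.3*y^4 - 1.32*y^3 + 0.26*y^2 - 7.45*y + 1.87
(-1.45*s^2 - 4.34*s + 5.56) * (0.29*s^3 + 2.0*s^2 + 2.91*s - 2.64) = -0.4205*s^5 - 4.1586*s^4 - 11.2871*s^3 + 2.3186*s^2 + 27.6372*s - 14.6784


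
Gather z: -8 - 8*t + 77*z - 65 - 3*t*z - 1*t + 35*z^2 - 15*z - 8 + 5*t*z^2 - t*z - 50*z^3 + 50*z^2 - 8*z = -9*t - 50*z^3 + z^2*(5*t + 85) + z*(54 - 4*t) - 81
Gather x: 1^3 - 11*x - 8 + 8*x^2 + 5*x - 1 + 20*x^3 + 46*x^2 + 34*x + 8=20*x^3 + 54*x^2 + 28*x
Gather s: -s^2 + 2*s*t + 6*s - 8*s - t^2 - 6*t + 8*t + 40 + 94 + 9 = -s^2 + s*(2*t - 2) - t^2 + 2*t + 143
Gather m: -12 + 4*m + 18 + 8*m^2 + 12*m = 8*m^2 + 16*m + 6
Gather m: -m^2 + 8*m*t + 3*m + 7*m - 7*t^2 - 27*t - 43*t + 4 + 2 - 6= -m^2 + m*(8*t + 10) - 7*t^2 - 70*t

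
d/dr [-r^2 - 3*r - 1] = -2*r - 3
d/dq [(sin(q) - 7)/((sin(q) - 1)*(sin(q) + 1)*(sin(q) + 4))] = (-2*sin(q)^3 + 17*sin(q)^2 + 56*sin(q) - 11)/((sin(q) + 4)^2*cos(q)^3)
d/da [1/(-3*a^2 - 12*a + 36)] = 2*(a + 2)/(3*(a^2 + 4*a - 12)^2)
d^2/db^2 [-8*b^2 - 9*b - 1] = -16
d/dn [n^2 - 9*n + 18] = 2*n - 9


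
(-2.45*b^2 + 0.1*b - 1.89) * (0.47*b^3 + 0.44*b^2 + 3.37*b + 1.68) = -1.1515*b^5 - 1.031*b^4 - 9.1008*b^3 - 4.6106*b^2 - 6.2013*b - 3.1752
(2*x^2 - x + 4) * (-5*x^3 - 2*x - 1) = -10*x^5 + 5*x^4 - 24*x^3 - 7*x - 4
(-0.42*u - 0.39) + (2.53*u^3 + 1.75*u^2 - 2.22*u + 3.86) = 2.53*u^3 + 1.75*u^2 - 2.64*u + 3.47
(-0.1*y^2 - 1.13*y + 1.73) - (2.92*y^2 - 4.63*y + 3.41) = -3.02*y^2 + 3.5*y - 1.68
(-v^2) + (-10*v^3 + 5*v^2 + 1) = -10*v^3 + 4*v^2 + 1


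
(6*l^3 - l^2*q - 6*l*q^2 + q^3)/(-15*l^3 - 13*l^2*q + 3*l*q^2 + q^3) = (6*l^2 - 7*l*q + q^2)/(-15*l^2 + 2*l*q + q^2)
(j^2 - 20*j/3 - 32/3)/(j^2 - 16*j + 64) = (j + 4/3)/(j - 8)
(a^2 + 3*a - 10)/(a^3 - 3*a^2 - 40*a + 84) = (a + 5)/(a^2 - a - 42)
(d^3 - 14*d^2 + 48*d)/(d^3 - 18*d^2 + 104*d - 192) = d/(d - 4)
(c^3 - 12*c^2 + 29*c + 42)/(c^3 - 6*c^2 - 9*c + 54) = (c^2 - 6*c - 7)/(c^2 - 9)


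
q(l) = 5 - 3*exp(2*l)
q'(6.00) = -976528.75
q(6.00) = -488259.37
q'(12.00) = -158934732779.06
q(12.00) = -79467366384.53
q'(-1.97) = -0.12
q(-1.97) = 4.94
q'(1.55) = -133.19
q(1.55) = -61.59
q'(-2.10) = -0.09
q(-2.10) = 4.96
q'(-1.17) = -0.58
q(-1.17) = 4.71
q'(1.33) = -85.78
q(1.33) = -37.89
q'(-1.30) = -0.45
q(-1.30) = 4.78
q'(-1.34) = -0.41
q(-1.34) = 4.79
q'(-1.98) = -0.11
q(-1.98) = 4.94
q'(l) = -6*exp(2*l)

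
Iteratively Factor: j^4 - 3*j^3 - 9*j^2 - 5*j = (j + 1)*(j^3 - 4*j^2 - 5*j) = (j + 1)^2*(j^2 - 5*j) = j*(j + 1)^2*(j - 5)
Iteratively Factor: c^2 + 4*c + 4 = (c + 2)*(c + 2)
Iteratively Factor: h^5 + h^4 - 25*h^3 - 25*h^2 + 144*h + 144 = (h + 1)*(h^4 - 25*h^2 + 144) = (h + 1)*(h + 4)*(h^3 - 4*h^2 - 9*h + 36) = (h - 3)*(h + 1)*(h + 4)*(h^2 - h - 12) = (h - 4)*(h - 3)*(h + 1)*(h + 4)*(h + 3)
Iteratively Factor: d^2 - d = (d - 1)*(d)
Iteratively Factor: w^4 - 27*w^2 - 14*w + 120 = (w - 2)*(w^3 + 2*w^2 - 23*w - 60) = (w - 2)*(w + 3)*(w^2 - w - 20) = (w - 5)*(w - 2)*(w + 3)*(w + 4)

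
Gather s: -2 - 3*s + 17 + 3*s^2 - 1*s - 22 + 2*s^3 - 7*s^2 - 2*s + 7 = 2*s^3 - 4*s^2 - 6*s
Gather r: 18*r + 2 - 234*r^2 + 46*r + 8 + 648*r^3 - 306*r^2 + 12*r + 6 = 648*r^3 - 540*r^2 + 76*r + 16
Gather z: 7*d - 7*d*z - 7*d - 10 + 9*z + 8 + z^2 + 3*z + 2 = z^2 + z*(12 - 7*d)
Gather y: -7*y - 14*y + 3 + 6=9 - 21*y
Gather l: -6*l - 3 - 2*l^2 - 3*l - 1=-2*l^2 - 9*l - 4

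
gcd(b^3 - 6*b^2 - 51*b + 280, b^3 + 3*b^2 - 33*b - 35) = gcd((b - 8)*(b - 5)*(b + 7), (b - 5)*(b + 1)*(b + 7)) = b^2 + 2*b - 35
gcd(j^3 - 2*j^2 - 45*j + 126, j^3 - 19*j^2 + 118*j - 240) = j - 6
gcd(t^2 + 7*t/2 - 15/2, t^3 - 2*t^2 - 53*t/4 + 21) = t - 3/2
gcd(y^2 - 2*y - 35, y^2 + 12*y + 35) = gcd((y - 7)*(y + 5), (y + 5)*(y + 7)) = y + 5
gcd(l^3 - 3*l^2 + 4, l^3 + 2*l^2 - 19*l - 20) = l + 1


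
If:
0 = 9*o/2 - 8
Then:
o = 16/9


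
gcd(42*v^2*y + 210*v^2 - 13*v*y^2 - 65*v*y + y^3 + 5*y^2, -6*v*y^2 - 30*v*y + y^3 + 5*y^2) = -6*v*y - 30*v + y^2 + 5*y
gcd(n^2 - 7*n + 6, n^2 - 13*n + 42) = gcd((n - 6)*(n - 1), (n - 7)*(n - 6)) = n - 6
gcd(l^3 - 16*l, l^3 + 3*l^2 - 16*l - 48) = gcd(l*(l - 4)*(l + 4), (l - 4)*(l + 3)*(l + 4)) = l^2 - 16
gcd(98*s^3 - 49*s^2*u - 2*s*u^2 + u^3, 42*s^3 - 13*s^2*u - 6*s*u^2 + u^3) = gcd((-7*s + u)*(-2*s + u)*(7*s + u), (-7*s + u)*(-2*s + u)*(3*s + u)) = 14*s^2 - 9*s*u + u^2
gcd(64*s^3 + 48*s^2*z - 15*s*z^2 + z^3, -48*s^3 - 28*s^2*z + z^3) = 1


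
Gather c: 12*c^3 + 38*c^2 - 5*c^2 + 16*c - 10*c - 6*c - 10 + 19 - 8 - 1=12*c^3 + 33*c^2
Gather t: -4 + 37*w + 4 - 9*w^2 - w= -9*w^2 + 36*w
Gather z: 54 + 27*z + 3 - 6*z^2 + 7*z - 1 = -6*z^2 + 34*z + 56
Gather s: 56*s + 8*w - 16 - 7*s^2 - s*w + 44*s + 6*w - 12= -7*s^2 + s*(100 - w) + 14*w - 28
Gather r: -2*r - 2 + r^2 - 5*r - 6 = r^2 - 7*r - 8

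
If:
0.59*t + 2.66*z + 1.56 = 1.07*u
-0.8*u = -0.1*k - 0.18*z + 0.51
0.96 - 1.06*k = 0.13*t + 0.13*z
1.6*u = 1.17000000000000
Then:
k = 2.97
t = -21.30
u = 0.73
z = 4.43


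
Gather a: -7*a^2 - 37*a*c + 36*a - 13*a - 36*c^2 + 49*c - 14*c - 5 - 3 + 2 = -7*a^2 + a*(23 - 37*c) - 36*c^2 + 35*c - 6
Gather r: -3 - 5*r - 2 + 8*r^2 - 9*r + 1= 8*r^2 - 14*r - 4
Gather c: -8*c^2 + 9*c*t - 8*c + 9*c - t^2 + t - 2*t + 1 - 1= -8*c^2 + c*(9*t + 1) - t^2 - t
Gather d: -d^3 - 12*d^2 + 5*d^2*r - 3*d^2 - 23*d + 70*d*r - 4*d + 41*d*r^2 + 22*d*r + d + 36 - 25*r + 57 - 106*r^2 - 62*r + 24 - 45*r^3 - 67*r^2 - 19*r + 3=-d^3 + d^2*(5*r - 15) + d*(41*r^2 + 92*r - 26) - 45*r^3 - 173*r^2 - 106*r + 120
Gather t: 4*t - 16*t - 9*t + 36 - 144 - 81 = -21*t - 189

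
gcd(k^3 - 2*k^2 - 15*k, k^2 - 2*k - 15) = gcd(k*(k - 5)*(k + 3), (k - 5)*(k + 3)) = k^2 - 2*k - 15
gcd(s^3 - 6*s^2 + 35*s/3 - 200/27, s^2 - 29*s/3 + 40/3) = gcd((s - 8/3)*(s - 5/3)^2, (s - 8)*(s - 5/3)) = s - 5/3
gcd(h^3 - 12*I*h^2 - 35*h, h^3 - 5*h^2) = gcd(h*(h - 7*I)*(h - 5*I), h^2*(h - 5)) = h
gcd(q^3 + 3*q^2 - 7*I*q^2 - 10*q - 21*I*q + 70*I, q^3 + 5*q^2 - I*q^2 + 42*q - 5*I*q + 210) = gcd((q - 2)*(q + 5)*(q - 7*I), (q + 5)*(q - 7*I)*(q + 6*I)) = q^2 + q*(5 - 7*I) - 35*I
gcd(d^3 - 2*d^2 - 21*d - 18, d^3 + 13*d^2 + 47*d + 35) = d + 1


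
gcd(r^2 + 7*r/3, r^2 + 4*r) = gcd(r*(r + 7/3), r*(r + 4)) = r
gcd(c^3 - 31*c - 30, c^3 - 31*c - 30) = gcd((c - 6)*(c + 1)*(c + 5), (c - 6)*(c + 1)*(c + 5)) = c^3 - 31*c - 30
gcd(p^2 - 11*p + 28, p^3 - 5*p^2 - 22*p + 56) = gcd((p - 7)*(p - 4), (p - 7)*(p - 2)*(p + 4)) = p - 7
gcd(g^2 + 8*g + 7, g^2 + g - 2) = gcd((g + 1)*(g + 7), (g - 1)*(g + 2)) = 1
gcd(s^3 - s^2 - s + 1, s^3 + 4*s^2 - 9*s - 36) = 1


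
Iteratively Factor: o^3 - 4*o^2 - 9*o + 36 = (o + 3)*(o^2 - 7*o + 12) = (o - 4)*(o + 3)*(o - 3)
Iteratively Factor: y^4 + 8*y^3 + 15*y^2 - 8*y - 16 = (y - 1)*(y^3 + 9*y^2 + 24*y + 16) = (y - 1)*(y + 4)*(y^2 + 5*y + 4) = (y - 1)*(y + 1)*(y + 4)*(y + 4)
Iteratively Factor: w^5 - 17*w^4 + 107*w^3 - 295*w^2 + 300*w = (w - 5)*(w^4 - 12*w^3 + 47*w^2 - 60*w) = (w - 5)*(w - 3)*(w^3 - 9*w^2 + 20*w) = (w - 5)*(w - 4)*(w - 3)*(w^2 - 5*w) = w*(w - 5)*(w - 4)*(w - 3)*(w - 5)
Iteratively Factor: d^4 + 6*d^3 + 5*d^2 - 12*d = (d - 1)*(d^3 + 7*d^2 + 12*d) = d*(d - 1)*(d^2 + 7*d + 12) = d*(d - 1)*(d + 4)*(d + 3)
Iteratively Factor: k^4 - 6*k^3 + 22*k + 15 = (k + 1)*(k^3 - 7*k^2 + 7*k + 15) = (k + 1)^2*(k^2 - 8*k + 15) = (k - 3)*(k + 1)^2*(k - 5)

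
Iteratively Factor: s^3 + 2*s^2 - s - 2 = (s + 1)*(s^2 + s - 2) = (s - 1)*(s + 1)*(s + 2)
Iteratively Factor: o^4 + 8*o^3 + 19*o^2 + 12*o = (o + 4)*(o^3 + 4*o^2 + 3*o) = (o + 3)*(o + 4)*(o^2 + o) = o*(o + 3)*(o + 4)*(o + 1)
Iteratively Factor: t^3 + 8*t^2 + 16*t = (t + 4)*(t^2 + 4*t) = t*(t + 4)*(t + 4)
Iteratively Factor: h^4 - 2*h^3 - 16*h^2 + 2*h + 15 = (h + 3)*(h^3 - 5*h^2 - h + 5) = (h - 5)*(h + 3)*(h^2 - 1) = (h - 5)*(h - 1)*(h + 3)*(h + 1)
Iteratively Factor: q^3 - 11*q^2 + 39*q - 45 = (q - 3)*(q^2 - 8*q + 15) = (q - 5)*(q - 3)*(q - 3)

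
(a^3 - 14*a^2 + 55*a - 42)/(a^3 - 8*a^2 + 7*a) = (a - 6)/a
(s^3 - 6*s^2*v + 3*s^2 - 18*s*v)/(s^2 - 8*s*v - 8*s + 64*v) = s*(s^2 - 6*s*v + 3*s - 18*v)/(s^2 - 8*s*v - 8*s + 64*v)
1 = 1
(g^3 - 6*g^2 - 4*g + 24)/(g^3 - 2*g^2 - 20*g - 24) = (g - 2)/(g + 2)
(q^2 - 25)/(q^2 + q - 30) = (q + 5)/(q + 6)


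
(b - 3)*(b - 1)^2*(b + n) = b^4 + b^3*n - 5*b^3 - 5*b^2*n + 7*b^2 + 7*b*n - 3*b - 3*n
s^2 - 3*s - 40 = (s - 8)*(s + 5)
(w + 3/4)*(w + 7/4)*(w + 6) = w^3 + 17*w^2/2 + 261*w/16 + 63/8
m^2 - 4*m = m*(m - 4)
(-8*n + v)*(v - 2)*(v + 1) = -8*n*v^2 + 8*n*v + 16*n + v^3 - v^2 - 2*v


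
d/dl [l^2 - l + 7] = 2*l - 1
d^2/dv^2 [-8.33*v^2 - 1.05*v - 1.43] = -16.6600000000000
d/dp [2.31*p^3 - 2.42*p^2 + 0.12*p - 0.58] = 6.93*p^2 - 4.84*p + 0.12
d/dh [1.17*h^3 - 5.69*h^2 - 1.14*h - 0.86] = 3.51*h^2 - 11.38*h - 1.14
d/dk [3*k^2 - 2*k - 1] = 6*k - 2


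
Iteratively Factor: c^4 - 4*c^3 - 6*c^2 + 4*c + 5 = (c - 1)*(c^3 - 3*c^2 - 9*c - 5) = (c - 1)*(c + 1)*(c^2 - 4*c - 5) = (c - 1)*(c + 1)^2*(c - 5)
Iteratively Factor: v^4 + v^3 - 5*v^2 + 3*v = (v - 1)*(v^3 + 2*v^2 - 3*v) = (v - 1)^2*(v^2 + 3*v) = v*(v - 1)^2*(v + 3)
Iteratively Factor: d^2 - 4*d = (d - 4)*(d)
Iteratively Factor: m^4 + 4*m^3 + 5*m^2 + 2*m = (m)*(m^3 + 4*m^2 + 5*m + 2) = m*(m + 2)*(m^2 + 2*m + 1) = m*(m + 1)*(m + 2)*(m + 1)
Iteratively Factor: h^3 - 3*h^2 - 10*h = (h - 5)*(h^2 + 2*h) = h*(h - 5)*(h + 2)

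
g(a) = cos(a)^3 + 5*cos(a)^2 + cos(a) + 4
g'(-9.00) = -2.32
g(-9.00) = 6.48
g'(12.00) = 6.21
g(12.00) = 9.01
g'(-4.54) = 0.62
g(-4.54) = 3.97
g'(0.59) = -6.33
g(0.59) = 8.86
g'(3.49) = -1.96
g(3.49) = 6.65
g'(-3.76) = 2.99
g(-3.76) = 5.96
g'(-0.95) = 6.37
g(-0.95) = 6.47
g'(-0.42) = 5.15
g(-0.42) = 9.84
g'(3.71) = -2.85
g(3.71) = 6.11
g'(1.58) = -0.91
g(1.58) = 3.99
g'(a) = -3*sin(a)*cos(a)^2 - 10*sin(a)*cos(a) - sin(a)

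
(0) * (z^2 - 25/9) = 0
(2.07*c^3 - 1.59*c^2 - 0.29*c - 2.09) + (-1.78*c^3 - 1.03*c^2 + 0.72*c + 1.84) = 0.29*c^3 - 2.62*c^2 + 0.43*c - 0.25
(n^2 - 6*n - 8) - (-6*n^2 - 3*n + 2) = 7*n^2 - 3*n - 10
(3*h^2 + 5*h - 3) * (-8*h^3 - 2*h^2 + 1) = -24*h^5 - 46*h^4 + 14*h^3 + 9*h^2 + 5*h - 3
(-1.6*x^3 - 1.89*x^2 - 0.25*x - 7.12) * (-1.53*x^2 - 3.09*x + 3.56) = 2.448*x^5 + 7.8357*x^4 + 0.526599999999999*x^3 + 4.9377*x^2 + 21.1108*x - 25.3472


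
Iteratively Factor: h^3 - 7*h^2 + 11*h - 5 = (h - 1)*(h^2 - 6*h + 5) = (h - 1)^2*(h - 5)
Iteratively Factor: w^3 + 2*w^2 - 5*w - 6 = (w + 1)*(w^2 + w - 6) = (w + 1)*(w + 3)*(w - 2)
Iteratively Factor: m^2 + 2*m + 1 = (m + 1)*(m + 1)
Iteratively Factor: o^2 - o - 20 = (o + 4)*(o - 5)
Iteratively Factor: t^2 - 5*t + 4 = (t - 4)*(t - 1)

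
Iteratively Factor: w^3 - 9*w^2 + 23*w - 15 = (w - 1)*(w^2 - 8*w + 15) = (w - 3)*(w - 1)*(w - 5)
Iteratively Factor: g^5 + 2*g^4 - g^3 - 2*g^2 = (g - 1)*(g^4 + 3*g^3 + 2*g^2) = (g - 1)*(g + 2)*(g^3 + g^2) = (g - 1)*(g + 1)*(g + 2)*(g^2) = g*(g - 1)*(g + 1)*(g + 2)*(g)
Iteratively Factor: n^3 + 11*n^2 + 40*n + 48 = (n + 4)*(n^2 + 7*n + 12) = (n + 3)*(n + 4)*(n + 4)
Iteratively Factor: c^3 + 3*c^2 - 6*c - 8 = (c + 1)*(c^2 + 2*c - 8) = (c + 1)*(c + 4)*(c - 2)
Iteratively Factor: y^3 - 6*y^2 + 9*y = (y - 3)*(y^2 - 3*y) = (y - 3)^2*(y)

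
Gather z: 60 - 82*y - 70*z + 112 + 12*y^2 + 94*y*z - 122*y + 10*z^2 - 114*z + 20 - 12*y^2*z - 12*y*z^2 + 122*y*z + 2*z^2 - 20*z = 12*y^2 - 204*y + z^2*(12 - 12*y) + z*(-12*y^2 + 216*y - 204) + 192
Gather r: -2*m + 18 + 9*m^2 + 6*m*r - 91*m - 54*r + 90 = 9*m^2 - 93*m + r*(6*m - 54) + 108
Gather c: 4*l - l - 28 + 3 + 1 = 3*l - 24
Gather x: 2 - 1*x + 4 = 6 - x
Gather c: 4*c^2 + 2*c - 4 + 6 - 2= 4*c^2 + 2*c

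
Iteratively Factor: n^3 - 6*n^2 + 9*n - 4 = (n - 4)*(n^2 - 2*n + 1) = (n - 4)*(n - 1)*(n - 1)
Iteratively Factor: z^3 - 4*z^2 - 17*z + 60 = (z - 5)*(z^2 + z - 12) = (z - 5)*(z + 4)*(z - 3)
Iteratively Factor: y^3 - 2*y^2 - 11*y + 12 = (y - 4)*(y^2 + 2*y - 3) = (y - 4)*(y - 1)*(y + 3)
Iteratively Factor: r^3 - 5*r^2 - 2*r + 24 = (r - 4)*(r^2 - r - 6) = (r - 4)*(r - 3)*(r + 2)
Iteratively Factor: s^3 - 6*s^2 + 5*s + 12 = (s - 3)*(s^2 - 3*s - 4) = (s - 3)*(s + 1)*(s - 4)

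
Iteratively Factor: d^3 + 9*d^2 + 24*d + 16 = (d + 4)*(d^2 + 5*d + 4) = (d + 1)*(d + 4)*(d + 4)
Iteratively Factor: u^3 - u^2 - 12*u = (u - 4)*(u^2 + 3*u) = (u - 4)*(u + 3)*(u)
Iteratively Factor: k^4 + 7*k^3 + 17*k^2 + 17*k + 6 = (k + 1)*(k^3 + 6*k^2 + 11*k + 6) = (k + 1)*(k + 2)*(k^2 + 4*k + 3) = (k + 1)^2*(k + 2)*(k + 3)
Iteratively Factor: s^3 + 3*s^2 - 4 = (s - 1)*(s^2 + 4*s + 4) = (s - 1)*(s + 2)*(s + 2)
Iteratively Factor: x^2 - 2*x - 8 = (x - 4)*(x + 2)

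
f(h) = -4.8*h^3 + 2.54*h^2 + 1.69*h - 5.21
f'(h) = -14.4*h^2 + 5.08*h + 1.69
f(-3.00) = 142.18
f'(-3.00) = -143.15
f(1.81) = -22.29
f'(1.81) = -36.29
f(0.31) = -4.59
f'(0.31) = 1.88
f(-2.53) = 84.51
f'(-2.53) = -103.34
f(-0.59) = -4.34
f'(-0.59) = -6.32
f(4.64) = -422.19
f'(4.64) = -284.77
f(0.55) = -4.31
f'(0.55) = 0.13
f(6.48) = -1193.67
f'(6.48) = -570.05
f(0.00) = -5.21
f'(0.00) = 1.69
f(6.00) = -940.43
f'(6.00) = -486.23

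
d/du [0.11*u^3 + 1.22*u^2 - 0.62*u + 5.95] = 0.33*u^2 + 2.44*u - 0.62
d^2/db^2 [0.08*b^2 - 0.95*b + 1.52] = 0.160000000000000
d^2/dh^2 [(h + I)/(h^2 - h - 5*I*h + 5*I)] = 2*((h + I)*(-2*h + 1 + 5*I)^2 + (-3*h + 1 + 4*I)*(h^2 - h - 5*I*h + 5*I))/(h^2 - h - 5*I*h + 5*I)^3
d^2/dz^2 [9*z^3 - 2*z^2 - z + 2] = 54*z - 4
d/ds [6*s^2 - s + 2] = 12*s - 1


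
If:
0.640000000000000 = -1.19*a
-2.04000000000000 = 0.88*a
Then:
No Solution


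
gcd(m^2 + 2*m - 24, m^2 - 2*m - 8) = m - 4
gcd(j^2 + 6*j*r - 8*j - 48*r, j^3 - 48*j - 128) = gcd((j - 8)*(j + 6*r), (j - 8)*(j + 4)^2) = j - 8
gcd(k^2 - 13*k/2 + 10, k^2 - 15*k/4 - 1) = k - 4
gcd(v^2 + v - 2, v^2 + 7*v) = 1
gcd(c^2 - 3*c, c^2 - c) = c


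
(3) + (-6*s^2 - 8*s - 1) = -6*s^2 - 8*s + 2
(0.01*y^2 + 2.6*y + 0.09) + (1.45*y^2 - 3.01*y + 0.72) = 1.46*y^2 - 0.41*y + 0.81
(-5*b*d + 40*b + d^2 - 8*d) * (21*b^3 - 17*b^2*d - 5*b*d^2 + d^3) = -105*b^4*d + 840*b^4 + 106*b^3*d^2 - 848*b^3*d + 8*b^2*d^3 - 64*b^2*d^2 - 10*b*d^4 + 80*b*d^3 + d^5 - 8*d^4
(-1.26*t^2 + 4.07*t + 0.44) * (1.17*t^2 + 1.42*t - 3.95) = -1.4742*t^4 + 2.9727*t^3 + 11.2712*t^2 - 15.4517*t - 1.738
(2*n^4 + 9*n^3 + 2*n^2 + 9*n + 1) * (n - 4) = 2*n^5 + n^4 - 34*n^3 + n^2 - 35*n - 4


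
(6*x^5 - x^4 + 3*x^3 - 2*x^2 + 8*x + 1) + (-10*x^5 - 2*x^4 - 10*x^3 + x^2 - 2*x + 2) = -4*x^5 - 3*x^4 - 7*x^3 - x^2 + 6*x + 3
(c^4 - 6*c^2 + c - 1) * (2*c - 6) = 2*c^5 - 6*c^4 - 12*c^3 + 38*c^2 - 8*c + 6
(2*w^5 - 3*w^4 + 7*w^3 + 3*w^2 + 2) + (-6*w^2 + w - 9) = 2*w^5 - 3*w^4 + 7*w^3 - 3*w^2 + w - 7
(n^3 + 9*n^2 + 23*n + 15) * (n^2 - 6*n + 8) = n^5 + 3*n^4 - 23*n^3 - 51*n^2 + 94*n + 120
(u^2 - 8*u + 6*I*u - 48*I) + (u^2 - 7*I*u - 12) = 2*u^2 - 8*u - I*u - 12 - 48*I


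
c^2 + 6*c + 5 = (c + 1)*(c + 5)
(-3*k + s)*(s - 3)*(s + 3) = -3*k*s^2 + 27*k + s^3 - 9*s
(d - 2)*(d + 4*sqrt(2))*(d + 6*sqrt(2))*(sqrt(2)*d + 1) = sqrt(2)*d^4 - 2*sqrt(2)*d^3 + 21*d^3 - 42*d^2 + 58*sqrt(2)*d^2 - 116*sqrt(2)*d + 48*d - 96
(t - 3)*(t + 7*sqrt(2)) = t^2 - 3*t + 7*sqrt(2)*t - 21*sqrt(2)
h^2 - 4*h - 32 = (h - 8)*(h + 4)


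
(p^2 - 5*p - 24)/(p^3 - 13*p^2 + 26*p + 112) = (p + 3)/(p^2 - 5*p - 14)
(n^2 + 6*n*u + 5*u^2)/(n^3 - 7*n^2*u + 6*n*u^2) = (n^2 + 6*n*u + 5*u^2)/(n*(n^2 - 7*n*u + 6*u^2))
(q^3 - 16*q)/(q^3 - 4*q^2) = (q + 4)/q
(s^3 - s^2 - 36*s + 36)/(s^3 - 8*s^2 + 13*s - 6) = (s + 6)/(s - 1)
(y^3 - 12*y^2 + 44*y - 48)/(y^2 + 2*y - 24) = (y^2 - 8*y + 12)/(y + 6)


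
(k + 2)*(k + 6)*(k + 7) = k^3 + 15*k^2 + 68*k + 84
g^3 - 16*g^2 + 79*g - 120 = (g - 8)*(g - 5)*(g - 3)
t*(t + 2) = t^2 + 2*t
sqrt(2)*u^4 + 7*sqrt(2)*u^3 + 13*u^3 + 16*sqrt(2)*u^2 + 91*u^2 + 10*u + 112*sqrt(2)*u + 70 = (u + 7)*(u + sqrt(2))*(u + 5*sqrt(2))*(sqrt(2)*u + 1)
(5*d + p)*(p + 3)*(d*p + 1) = 5*d^2*p^2 + 15*d^2*p + d*p^3 + 3*d*p^2 + 5*d*p + 15*d + p^2 + 3*p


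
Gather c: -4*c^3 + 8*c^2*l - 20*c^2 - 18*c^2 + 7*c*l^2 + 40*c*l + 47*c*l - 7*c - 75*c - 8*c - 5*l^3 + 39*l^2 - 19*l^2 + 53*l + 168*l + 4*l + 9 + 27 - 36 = -4*c^3 + c^2*(8*l - 38) + c*(7*l^2 + 87*l - 90) - 5*l^3 + 20*l^2 + 225*l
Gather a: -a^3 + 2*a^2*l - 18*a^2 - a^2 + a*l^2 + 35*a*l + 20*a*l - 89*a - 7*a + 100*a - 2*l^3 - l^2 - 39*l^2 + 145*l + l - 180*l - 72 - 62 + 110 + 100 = -a^3 + a^2*(2*l - 19) + a*(l^2 + 55*l + 4) - 2*l^3 - 40*l^2 - 34*l + 76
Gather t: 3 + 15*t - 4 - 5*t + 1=10*t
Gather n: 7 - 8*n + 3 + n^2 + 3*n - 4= n^2 - 5*n + 6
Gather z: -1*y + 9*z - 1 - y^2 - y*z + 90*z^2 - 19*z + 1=-y^2 - y + 90*z^2 + z*(-y - 10)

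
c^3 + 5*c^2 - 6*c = c*(c - 1)*(c + 6)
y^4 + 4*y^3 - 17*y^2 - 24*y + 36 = (y - 3)*(y - 1)*(y + 2)*(y + 6)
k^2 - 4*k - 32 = (k - 8)*(k + 4)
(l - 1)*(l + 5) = l^2 + 4*l - 5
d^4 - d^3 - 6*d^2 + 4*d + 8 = (d - 2)^2*(d + 1)*(d + 2)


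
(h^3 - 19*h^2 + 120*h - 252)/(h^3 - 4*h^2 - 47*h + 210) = (h^2 - 13*h + 42)/(h^2 + 2*h - 35)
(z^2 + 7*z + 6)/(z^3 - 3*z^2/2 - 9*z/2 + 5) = 2*(z^2 + 7*z + 6)/(2*z^3 - 3*z^2 - 9*z + 10)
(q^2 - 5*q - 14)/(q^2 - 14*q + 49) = (q + 2)/(q - 7)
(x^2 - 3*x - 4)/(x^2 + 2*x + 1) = (x - 4)/(x + 1)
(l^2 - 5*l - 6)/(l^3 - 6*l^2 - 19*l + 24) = (l^2 - 5*l - 6)/(l^3 - 6*l^2 - 19*l + 24)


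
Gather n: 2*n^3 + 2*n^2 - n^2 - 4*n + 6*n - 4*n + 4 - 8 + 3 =2*n^3 + n^2 - 2*n - 1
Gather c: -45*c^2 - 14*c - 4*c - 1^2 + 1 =-45*c^2 - 18*c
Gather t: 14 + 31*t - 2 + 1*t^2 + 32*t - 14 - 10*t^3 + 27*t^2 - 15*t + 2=-10*t^3 + 28*t^2 + 48*t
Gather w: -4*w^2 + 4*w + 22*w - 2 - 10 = -4*w^2 + 26*w - 12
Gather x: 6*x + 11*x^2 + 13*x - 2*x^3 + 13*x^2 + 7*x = -2*x^3 + 24*x^2 + 26*x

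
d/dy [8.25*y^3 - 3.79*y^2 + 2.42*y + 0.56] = 24.75*y^2 - 7.58*y + 2.42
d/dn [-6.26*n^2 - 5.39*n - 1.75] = -12.52*n - 5.39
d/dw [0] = 0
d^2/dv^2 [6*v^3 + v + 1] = 36*v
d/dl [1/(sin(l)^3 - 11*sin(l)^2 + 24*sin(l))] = (-3*cos(l) + 22/tan(l) - 24*cos(l)/sin(l)^2)/((sin(l) - 8)^2*(sin(l) - 3)^2)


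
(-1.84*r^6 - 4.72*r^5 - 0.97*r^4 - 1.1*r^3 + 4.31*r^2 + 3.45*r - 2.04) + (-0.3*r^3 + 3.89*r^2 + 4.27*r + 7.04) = -1.84*r^6 - 4.72*r^5 - 0.97*r^4 - 1.4*r^3 + 8.2*r^2 + 7.72*r + 5.0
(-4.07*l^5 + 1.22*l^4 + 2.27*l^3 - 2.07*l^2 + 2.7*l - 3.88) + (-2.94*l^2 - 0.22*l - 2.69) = -4.07*l^5 + 1.22*l^4 + 2.27*l^3 - 5.01*l^2 + 2.48*l - 6.57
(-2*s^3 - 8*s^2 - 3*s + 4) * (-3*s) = 6*s^4 + 24*s^3 + 9*s^2 - 12*s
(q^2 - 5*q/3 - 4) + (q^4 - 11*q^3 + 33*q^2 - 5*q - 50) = q^4 - 11*q^3 + 34*q^2 - 20*q/3 - 54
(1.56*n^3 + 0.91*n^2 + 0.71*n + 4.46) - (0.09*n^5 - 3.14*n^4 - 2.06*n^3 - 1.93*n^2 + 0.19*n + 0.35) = -0.09*n^5 + 3.14*n^4 + 3.62*n^3 + 2.84*n^2 + 0.52*n + 4.11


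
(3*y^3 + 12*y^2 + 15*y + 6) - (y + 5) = 3*y^3 + 12*y^2 + 14*y + 1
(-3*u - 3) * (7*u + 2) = -21*u^2 - 27*u - 6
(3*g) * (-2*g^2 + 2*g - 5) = -6*g^3 + 6*g^2 - 15*g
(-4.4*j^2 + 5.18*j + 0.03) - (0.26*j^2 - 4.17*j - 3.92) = -4.66*j^2 + 9.35*j + 3.95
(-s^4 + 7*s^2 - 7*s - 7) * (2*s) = -2*s^5 + 14*s^3 - 14*s^2 - 14*s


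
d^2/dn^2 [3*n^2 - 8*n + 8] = 6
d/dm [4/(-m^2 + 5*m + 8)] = 4*(2*m - 5)/(-m^2 + 5*m + 8)^2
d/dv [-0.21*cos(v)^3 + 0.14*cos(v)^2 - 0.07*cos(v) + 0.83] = (0.63*cos(v)^2 - 0.28*cos(v) + 0.07)*sin(v)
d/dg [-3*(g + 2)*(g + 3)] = -6*g - 15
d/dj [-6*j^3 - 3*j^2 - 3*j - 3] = -18*j^2 - 6*j - 3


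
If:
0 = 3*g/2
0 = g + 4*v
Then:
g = 0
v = 0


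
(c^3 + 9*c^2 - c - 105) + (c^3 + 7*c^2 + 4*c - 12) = 2*c^3 + 16*c^2 + 3*c - 117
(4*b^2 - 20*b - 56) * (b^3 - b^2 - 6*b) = 4*b^5 - 24*b^4 - 60*b^3 + 176*b^2 + 336*b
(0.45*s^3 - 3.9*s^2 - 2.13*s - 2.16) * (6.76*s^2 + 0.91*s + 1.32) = 3.042*s^5 - 25.9545*s^4 - 17.3538*s^3 - 21.6879*s^2 - 4.7772*s - 2.8512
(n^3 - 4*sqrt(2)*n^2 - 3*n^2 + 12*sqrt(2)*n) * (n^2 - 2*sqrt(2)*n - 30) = n^5 - 6*sqrt(2)*n^4 - 3*n^4 - 14*n^3 + 18*sqrt(2)*n^3 + 42*n^2 + 120*sqrt(2)*n^2 - 360*sqrt(2)*n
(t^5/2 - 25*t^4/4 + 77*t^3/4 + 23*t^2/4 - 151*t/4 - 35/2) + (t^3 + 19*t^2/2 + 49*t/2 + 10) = t^5/2 - 25*t^4/4 + 81*t^3/4 + 61*t^2/4 - 53*t/4 - 15/2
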